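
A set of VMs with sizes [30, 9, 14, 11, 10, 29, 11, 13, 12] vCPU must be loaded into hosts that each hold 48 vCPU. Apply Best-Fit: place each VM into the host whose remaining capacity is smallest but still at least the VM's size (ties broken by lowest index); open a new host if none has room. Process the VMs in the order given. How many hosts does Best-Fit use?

Put 30 vCPU in host 1; 18 vCPU remain.
Put 9 vCPU in host 1; 9 vCPU remain.
Put 14 vCPU in host 2; 34 vCPU remain.
Put 11 vCPU in host 2; 23 vCPU remain.
Put 10 vCPU in host 2; 13 vCPU remain.
Put 29 vCPU in host 3; 19 vCPU remain.
Put 11 vCPU in host 2; 2 vCPU remain.
Put 13 vCPU in host 3; 6 vCPU remain.
Put 12 vCPU in host 4; 36 vCPU remain.

4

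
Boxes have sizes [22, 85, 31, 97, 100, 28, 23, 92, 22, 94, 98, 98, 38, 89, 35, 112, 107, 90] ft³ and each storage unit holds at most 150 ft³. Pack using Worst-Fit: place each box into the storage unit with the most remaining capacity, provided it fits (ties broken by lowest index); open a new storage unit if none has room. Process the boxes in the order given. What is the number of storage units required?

11

Put 22 ft³ in storage unit 1; 128 ft³ remain.
Put 85 ft³ in storage unit 1; 43 ft³ remain.
Put 31 ft³ in storage unit 1; 12 ft³ remain.
Put 97 ft³ in storage unit 2; 53 ft³ remain.
Put 100 ft³ in storage unit 3; 50 ft³ remain.
Put 28 ft³ in storage unit 2; 25 ft³ remain.
Put 23 ft³ in storage unit 3; 27 ft³ remain.
Put 92 ft³ in storage unit 4; 58 ft³ remain.
Put 22 ft³ in storage unit 4; 36 ft³ remain.
Put 94 ft³ in storage unit 5; 56 ft³ remain.
Put 98 ft³ in storage unit 6; 52 ft³ remain.
Put 98 ft³ in storage unit 7; 52 ft³ remain.
Put 38 ft³ in storage unit 5; 18 ft³ remain.
Put 89 ft³ in storage unit 8; 61 ft³ remain.
Put 35 ft³ in storage unit 8; 26 ft³ remain.
Put 112 ft³ in storage unit 9; 38 ft³ remain.
Put 107 ft³ in storage unit 10; 43 ft³ remain.
Put 90 ft³ in storage unit 11; 60 ft³ remain.
Final storage units: [22,85,31] [97,28] [100,23] [92,22] [94,38] [98] [98] [89,35] [112] [107] [90].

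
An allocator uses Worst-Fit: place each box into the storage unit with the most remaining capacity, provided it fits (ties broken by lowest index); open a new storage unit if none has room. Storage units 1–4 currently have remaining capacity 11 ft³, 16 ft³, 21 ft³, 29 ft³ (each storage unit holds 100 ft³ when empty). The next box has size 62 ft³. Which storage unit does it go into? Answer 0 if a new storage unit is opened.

No storage unit has ≥ 62 ft³ free, so a new storage unit is opened.

0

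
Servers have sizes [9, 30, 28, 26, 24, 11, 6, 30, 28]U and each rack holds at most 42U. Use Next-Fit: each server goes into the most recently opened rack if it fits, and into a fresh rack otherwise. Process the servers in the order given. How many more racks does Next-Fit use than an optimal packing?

Next-Fit: [9,30] [28] [26] [24,11,6] [30] [28] → 6 racks.
6 servers exceed 21U (half the capacity), and no two of those can share a rack, so at least 6 racks are needed.
So 6 is already optimal.

0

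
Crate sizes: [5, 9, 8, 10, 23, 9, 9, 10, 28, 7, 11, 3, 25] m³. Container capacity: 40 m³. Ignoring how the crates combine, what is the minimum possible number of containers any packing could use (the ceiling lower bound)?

4

Total size = 5 + 9 + 8 + 10 + 23 + 9 + 9 + 10 + 28 + 7 + 11 + 3 + 25 = 157 m³.
⌈157 / 40⌉ = 4.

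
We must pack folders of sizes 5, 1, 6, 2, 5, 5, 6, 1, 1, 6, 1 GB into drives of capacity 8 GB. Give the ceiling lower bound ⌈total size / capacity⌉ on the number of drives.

Total size = 5 + 1 + 6 + 2 + 5 + 5 + 6 + 1 + 1 + 6 + 1 = 39 GB.
⌈39 / 8⌉ = 5.

5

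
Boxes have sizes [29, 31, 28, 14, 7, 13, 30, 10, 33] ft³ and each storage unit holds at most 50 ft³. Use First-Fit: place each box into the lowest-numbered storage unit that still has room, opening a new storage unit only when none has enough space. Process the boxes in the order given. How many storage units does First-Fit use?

storage unit 1: place 29 ft³, 21 ft³ left
storage unit 2: place 31 ft³, 19 ft³ left
storage unit 3: place 28 ft³, 22 ft³ left
storage unit 1: place 14 ft³, 7 ft³ left
storage unit 1: place 7 ft³, 0 ft³ left
storage unit 2: place 13 ft³, 6 ft³ left
storage unit 4: place 30 ft³, 20 ft³ left
storage unit 3: place 10 ft³, 12 ft³ left
storage unit 5: place 33 ft³, 17 ft³ left
Final storage units: [29,14,7] [31,13] [28,10] [30] [33].

5 storage units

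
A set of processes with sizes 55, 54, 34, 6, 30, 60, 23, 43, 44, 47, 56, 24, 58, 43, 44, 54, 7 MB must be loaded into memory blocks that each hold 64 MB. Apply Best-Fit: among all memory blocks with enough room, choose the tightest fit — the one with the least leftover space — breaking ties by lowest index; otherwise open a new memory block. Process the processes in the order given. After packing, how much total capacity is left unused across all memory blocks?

55 MB → memory block 1 (remaining 9 MB)
54 MB → memory block 2 (remaining 10 MB)
34 MB → memory block 3 (remaining 30 MB)
6 MB → memory block 1 (remaining 3 MB)
30 MB → memory block 3 (remaining 0 MB)
60 MB → memory block 4 (remaining 4 MB)
23 MB → memory block 5 (remaining 41 MB)
43 MB → memory block 6 (remaining 21 MB)
44 MB → memory block 7 (remaining 20 MB)
47 MB → memory block 8 (remaining 17 MB)
56 MB → memory block 9 (remaining 8 MB)
24 MB → memory block 5 (remaining 17 MB)
58 MB → memory block 10 (remaining 6 MB)
43 MB → memory block 11 (remaining 21 MB)
44 MB → memory block 12 (remaining 20 MB)
54 MB → memory block 13 (remaining 10 MB)
7 MB → memory block 9 (remaining 1 MB)
13 memory blocks × 64 MB = 832 MB; used 682 MB; unused 150 MB.

150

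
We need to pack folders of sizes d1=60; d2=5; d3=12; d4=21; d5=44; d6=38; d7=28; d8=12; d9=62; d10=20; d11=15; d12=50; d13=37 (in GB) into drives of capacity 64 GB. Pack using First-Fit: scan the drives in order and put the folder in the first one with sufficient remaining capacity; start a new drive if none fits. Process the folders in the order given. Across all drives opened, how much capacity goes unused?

Put d1 (60 GB) in drive 1; 4 GB remain.
Put d2 (5 GB) in drive 2; 59 GB remain.
Put d3 (12 GB) in drive 2; 47 GB remain.
Put d4 (21 GB) in drive 2; 26 GB remain.
Put d5 (44 GB) in drive 3; 20 GB remain.
Put d6 (38 GB) in drive 4; 26 GB remain.
Put d7 (28 GB) in drive 5; 36 GB remain.
Put d8 (12 GB) in drive 2; 14 GB remain.
Put d9 (62 GB) in drive 6; 2 GB remain.
Put d10 (20 GB) in drive 3; 0 GB remain.
Put d11 (15 GB) in drive 4; 11 GB remain.
Put d12 (50 GB) in drive 7; 14 GB remain.
Put d13 (37 GB) in drive 8; 27 GB remain.
8 drives × 64 GB = 512 GB; used 404 GB; unused 108 GB.

108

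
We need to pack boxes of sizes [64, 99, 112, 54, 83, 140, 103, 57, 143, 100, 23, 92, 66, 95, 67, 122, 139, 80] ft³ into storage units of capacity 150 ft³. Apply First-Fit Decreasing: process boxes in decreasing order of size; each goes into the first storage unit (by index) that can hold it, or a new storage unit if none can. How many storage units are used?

Sorted descending: 143, 140, 139, 122, 112, 103, 100, 99, 95, 92, 83, 80, 67, 66, 64, 57, 54, 23.
storage unit 1: place 143 ft³, 7 ft³ left
storage unit 2: place 140 ft³, 10 ft³ left
storage unit 3: place 139 ft³, 11 ft³ left
storage unit 4: place 122 ft³, 28 ft³ left
storage unit 5: place 112 ft³, 38 ft³ left
storage unit 6: place 103 ft³, 47 ft³ left
storage unit 7: place 100 ft³, 50 ft³ left
storage unit 8: place 99 ft³, 51 ft³ left
storage unit 9: place 95 ft³, 55 ft³ left
storage unit 10: place 92 ft³, 58 ft³ left
storage unit 11: place 83 ft³, 67 ft³ left
storage unit 12: place 80 ft³, 70 ft³ left
storage unit 11: place 67 ft³, 0 ft³ left
storage unit 12: place 66 ft³, 4 ft³ left
storage unit 13: place 64 ft³, 86 ft³ left
storage unit 10: place 57 ft³, 1 ft³ left
storage unit 9: place 54 ft³, 1 ft³ left
storage unit 4: place 23 ft³, 5 ft³ left
Final storage units: [143] [140] [139] [122,23] [112] [103] [100] [99] [95,54] [92,57] [83,67] [80,66] [64].

13 storage units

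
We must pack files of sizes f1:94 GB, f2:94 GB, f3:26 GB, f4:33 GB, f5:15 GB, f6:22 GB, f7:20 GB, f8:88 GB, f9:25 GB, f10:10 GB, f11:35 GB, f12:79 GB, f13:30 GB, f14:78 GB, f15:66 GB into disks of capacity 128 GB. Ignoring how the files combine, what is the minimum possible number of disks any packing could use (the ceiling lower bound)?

6

Total size = 94 + 94 + 26 + 33 + 15 + 22 + 20 + 88 + 25 + 10 + 35 + 79 + 30 + 78 + 66 = 715 GB.
⌈715 / 128⌉ = 6.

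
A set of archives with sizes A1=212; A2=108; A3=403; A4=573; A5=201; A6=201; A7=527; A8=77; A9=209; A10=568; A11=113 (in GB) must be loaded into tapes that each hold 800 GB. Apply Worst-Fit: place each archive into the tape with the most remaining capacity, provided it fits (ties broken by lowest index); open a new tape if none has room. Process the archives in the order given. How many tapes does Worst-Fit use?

Put A1 (212 GB) in tape 1; 588 GB remain.
Put A2 (108 GB) in tape 1; 480 GB remain.
Put A3 (403 GB) in tape 1; 77 GB remain.
Put A4 (573 GB) in tape 2; 227 GB remain.
Put A5 (201 GB) in tape 2; 26 GB remain.
Put A6 (201 GB) in tape 3; 599 GB remain.
Put A7 (527 GB) in tape 3; 72 GB remain.
Put A8 (77 GB) in tape 1; 0 GB remain.
Put A9 (209 GB) in tape 4; 591 GB remain.
Put A10 (568 GB) in tape 4; 23 GB remain.
Put A11 (113 GB) in tape 5; 687 GB remain.
Final tapes: [212,108,403,77] [573,201] [201,527] [209,568] [113].

5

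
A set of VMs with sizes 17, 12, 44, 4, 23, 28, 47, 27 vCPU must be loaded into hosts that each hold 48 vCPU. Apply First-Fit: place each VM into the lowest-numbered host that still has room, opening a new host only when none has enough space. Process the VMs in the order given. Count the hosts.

6

17 vCPU → host 1 (remaining 31 vCPU)
12 vCPU → host 1 (remaining 19 vCPU)
44 vCPU → host 2 (remaining 4 vCPU)
4 vCPU → host 1 (remaining 15 vCPU)
23 vCPU → host 3 (remaining 25 vCPU)
28 vCPU → host 4 (remaining 20 vCPU)
47 vCPU → host 5 (remaining 1 vCPU)
27 vCPU → host 6 (remaining 21 vCPU)
Final hosts: [17,12,4] [44] [23] [28] [47] [27].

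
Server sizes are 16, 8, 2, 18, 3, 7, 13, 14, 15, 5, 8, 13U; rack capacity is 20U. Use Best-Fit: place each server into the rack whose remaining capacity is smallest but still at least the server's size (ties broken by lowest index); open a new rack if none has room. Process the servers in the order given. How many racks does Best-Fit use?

rack 1: place 16U, 4U left
rack 2: place 8U, 12U left
rack 1: place 2U, 2U left
rack 3: place 18U, 2U left
rack 2: place 3U, 9U left
rack 2: place 7U, 2U left
rack 4: place 13U, 7U left
rack 5: place 14U, 6U left
rack 6: place 15U, 5U left
rack 6: place 5U, 0U left
rack 7: place 8U, 12U left
rack 8: place 13U, 7U left
Final racks: [16,2] [8,3,7] [18] [13] [14] [15,5] [8] [13].

8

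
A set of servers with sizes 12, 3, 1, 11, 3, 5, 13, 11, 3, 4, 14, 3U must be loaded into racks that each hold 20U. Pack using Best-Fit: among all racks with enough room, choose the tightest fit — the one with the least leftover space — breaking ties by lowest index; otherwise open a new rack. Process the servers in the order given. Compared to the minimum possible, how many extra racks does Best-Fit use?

0

Best-Fit: [12,3,1,3] [11,5,3] [13,4,3] [11] [14] → 5 racks.
Total size 83U; any packing needs at least ⌈83/20⌉ = 5 racks.
So 5 is already optimal.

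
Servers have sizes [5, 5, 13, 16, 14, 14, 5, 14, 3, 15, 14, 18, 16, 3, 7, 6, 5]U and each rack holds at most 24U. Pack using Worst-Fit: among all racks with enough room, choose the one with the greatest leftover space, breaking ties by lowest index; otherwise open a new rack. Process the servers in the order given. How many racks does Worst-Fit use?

5U → rack 1 (remaining 19U)
5U → rack 1 (remaining 14U)
13U → rack 1 (remaining 1U)
16U → rack 2 (remaining 8U)
14U → rack 3 (remaining 10U)
14U → rack 4 (remaining 10U)
5U → rack 3 (remaining 5U)
14U → rack 5 (remaining 10U)
3U → rack 4 (remaining 7U)
15U → rack 6 (remaining 9U)
14U → rack 7 (remaining 10U)
18U → rack 8 (remaining 6U)
16U → rack 9 (remaining 8U)
3U → rack 5 (remaining 7U)
7U → rack 7 (remaining 3U)
6U → rack 6 (remaining 3U)
5U → rack 2 (remaining 3U)
Final racks: [5,5,13] [16,5] [14,5] [14,3] [14,3] [15,6] [14,7] [18] [16].

9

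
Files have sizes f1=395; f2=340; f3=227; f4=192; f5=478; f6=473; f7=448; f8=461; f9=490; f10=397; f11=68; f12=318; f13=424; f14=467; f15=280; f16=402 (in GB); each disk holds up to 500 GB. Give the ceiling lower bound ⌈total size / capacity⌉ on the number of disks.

Total size = 395 + 340 + 227 + 192 + 478 + 473 + 448 + 461 + 490 + 397 + 68 + 318 + 424 + 467 + 280 + 402 = 5860 GB.
⌈5860 / 500⌉ = 12.

12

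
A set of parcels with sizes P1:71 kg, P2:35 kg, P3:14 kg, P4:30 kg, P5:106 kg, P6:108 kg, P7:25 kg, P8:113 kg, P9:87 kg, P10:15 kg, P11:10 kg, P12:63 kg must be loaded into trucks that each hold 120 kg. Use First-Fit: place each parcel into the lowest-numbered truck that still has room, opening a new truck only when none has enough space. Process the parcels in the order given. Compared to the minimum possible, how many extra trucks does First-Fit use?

1

First-Fit: [71,35,14] [30,25,15,10] [106] [108] [113] [87] [63] → 7 trucks.
Total size 677 kg; any packing needs at least ⌈677/120⌉ = 6 trucks.
An optimal packing achieves that bound: [113] [108,10] [106,14] [87,30] [71,35] [63,25,15] → 6 trucks.
Excess: 7 − 6 = 1.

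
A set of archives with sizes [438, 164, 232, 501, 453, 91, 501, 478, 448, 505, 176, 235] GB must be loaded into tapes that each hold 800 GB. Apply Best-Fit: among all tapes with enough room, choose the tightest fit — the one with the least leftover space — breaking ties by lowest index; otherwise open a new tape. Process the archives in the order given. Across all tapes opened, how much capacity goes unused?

Put 438 GB in tape 1; 362 GB remain.
Put 164 GB in tape 1; 198 GB remain.
Put 232 GB in tape 2; 568 GB remain.
Put 501 GB in tape 2; 67 GB remain.
Put 453 GB in tape 3; 347 GB remain.
Put 91 GB in tape 1; 107 GB remain.
Put 501 GB in tape 4; 299 GB remain.
Put 478 GB in tape 5; 322 GB remain.
Put 448 GB in tape 6; 352 GB remain.
Put 505 GB in tape 7; 295 GB remain.
Put 176 GB in tape 7; 119 GB remain.
Put 235 GB in tape 4; 64 GB remain.
7 tapes × 800 GB = 5600 GB; used 4222 GB; unused 1378 GB.

1378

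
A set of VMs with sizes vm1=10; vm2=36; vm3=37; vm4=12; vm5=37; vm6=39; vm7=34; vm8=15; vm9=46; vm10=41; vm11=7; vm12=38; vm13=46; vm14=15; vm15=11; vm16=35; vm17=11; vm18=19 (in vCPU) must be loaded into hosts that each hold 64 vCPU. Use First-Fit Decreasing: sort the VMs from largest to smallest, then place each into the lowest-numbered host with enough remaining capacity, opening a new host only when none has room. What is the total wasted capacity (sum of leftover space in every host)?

151

Sorted descending: 46, 46, 41, 39, 38, 37, 37, 36, 35, 34, 19, 15, 15, 12, 11, 11, 10, 7.
Put 46 vCPU in host 1; 18 vCPU remain.
Put 46 vCPU in host 2; 18 vCPU remain.
Put 41 vCPU in host 3; 23 vCPU remain.
Put 39 vCPU in host 4; 25 vCPU remain.
Put 38 vCPU in host 5; 26 vCPU remain.
Put 37 vCPU in host 6; 27 vCPU remain.
Put 37 vCPU in host 7; 27 vCPU remain.
Put 36 vCPU in host 8; 28 vCPU remain.
Put 35 vCPU in host 9; 29 vCPU remain.
Put 34 vCPU in host 10; 30 vCPU remain.
Put 19 vCPU in host 3; 4 vCPU remain.
Put 15 vCPU in host 1; 3 vCPU remain.
Put 15 vCPU in host 2; 3 vCPU remain.
Put 12 vCPU in host 4; 13 vCPU remain.
Put 11 vCPU in host 4; 2 vCPU remain.
Put 11 vCPU in host 5; 15 vCPU remain.
Put 10 vCPU in host 5; 5 vCPU remain.
Put 7 vCPU in host 6; 20 vCPU remain.
10 hosts × 64 vCPU = 640 vCPU; used 489 vCPU; unused 151 vCPU.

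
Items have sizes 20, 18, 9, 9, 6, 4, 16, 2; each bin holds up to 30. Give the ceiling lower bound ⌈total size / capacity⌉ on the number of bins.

Total size = 20 + 18 + 9 + 9 + 6 + 4 + 16 + 2 = 84.
⌈84 / 30⌉ = 3.

3 bins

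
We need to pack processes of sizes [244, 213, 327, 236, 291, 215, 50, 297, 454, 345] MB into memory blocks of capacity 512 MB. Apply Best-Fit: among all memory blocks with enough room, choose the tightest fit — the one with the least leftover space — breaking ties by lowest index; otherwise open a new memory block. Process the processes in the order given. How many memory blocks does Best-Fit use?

Put 244 MB in memory block 1; 268 MB remain.
Put 213 MB in memory block 1; 55 MB remain.
Put 327 MB in memory block 2; 185 MB remain.
Put 236 MB in memory block 3; 276 MB remain.
Put 291 MB in memory block 4; 221 MB remain.
Put 215 MB in memory block 4; 6 MB remain.
Put 50 MB in memory block 1; 5 MB remain.
Put 297 MB in memory block 5; 215 MB remain.
Put 454 MB in memory block 6; 58 MB remain.
Put 345 MB in memory block 7; 167 MB remain.

7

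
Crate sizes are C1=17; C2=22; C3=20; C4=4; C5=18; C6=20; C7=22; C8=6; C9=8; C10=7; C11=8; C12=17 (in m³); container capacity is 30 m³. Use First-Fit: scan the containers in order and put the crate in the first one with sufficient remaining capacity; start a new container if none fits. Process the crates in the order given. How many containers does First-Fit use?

7

Put C1 (17 m³) in container 1; 13 m³ remain.
Put C2 (22 m³) in container 2; 8 m³ remain.
Put C3 (20 m³) in container 3; 10 m³ remain.
Put C4 (4 m³) in container 1; 9 m³ remain.
Put C5 (18 m³) in container 4; 12 m³ remain.
Put C6 (20 m³) in container 5; 10 m³ remain.
Put C7 (22 m³) in container 6; 8 m³ remain.
Put C8 (6 m³) in container 1; 3 m³ remain.
Put C9 (8 m³) in container 2; 0 m³ remain.
Put C10 (7 m³) in container 3; 3 m³ remain.
Put C11 (8 m³) in container 4; 4 m³ remain.
Put C12 (17 m³) in container 7; 13 m³ remain.
Final containers: [17,4,6] [22,8] [20,7] [18,8] [20] [22] [17].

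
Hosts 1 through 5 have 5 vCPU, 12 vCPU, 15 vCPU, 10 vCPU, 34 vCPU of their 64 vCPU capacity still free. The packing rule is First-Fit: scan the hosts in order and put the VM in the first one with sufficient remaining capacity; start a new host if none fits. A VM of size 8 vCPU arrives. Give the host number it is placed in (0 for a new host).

2

Hosts with room: host 2 (12 vCPU), host 3 (15 vCPU), host 4 (10 vCPU), host 5 (34 vCPU).
The first with room is host 2.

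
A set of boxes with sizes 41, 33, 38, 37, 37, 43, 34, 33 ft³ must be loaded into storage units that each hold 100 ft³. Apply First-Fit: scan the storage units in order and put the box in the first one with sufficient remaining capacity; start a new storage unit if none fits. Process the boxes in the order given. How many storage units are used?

4 storage units

41 ft³ → storage unit 1 (remaining 59 ft³)
33 ft³ → storage unit 1 (remaining 26 ft³)
38 ft³ → storage unit 2 (remaining 62 ft³)
37 ft³ → storage unit 2 (remaining 25 ft³)
37 ft³ → storage unit 3 (remaining 63 ft³)
43 ft³ → storage unit 3 (remaining 20 ft³)
34 ft³ → storage unit 4 (remaining 66 ft³)
33 ft³ → storage unit 4 (remaining 33 ft³)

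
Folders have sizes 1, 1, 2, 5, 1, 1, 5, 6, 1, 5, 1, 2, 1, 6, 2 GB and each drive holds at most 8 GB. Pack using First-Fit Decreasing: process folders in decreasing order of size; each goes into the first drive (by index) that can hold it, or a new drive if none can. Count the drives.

5 drives

Sorted descending: 6, 6, 5, 5, 5, 2, 2, 2, 1, 1, 1, 1, 1, 1, 1.
drive 1: place 6 GB, 2 GB left
drive 2: place 6 GB, 2 GB left
drive 3: place 5 GB, 3 GB left
drive 4: place 5 GB, 3 GB left
drive 5: place 5 GB, 3 GB left
drive 1: place 2 GB, 0 GB left
drive 2: place 2 GB, 0 GB left
drive 3: place 2 GB, 1 GB left
drive 3: place 1 GB, 0 GB left
drive 4: place 1 GB, 2 GB left
drive 4: place 1 GB, 1 GB left
drive 4: place 1 GB, 0 GB left
drive 5: place 1 GB, 2 GB left
drive 5: place 1 GB, 1 GB left
drive 5: place 1 GB, 0 GB left
Final drives: [6,2] [6,2] [5,2,1] [5,1,1,1] [5,1,1,1].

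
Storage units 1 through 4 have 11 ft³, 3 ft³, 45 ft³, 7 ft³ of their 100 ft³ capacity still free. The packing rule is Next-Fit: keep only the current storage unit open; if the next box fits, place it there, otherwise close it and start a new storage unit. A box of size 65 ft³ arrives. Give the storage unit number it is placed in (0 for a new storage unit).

0

Next-Fit only looks at storage unit 4, which has 7 ft³ free.
65 ft³ does not fit, so a new storage unit is opened.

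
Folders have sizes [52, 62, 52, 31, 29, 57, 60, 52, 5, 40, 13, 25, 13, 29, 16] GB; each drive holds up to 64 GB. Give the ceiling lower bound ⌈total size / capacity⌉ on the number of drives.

Total size = 52 + 62 + 52 + 31 + 29 + 57 + 60 + 52 + 5 + 40 + 13 + 25 + 13 + 29 + 16 = 536 GB.
⌈536 / 64⌉ = 9.

9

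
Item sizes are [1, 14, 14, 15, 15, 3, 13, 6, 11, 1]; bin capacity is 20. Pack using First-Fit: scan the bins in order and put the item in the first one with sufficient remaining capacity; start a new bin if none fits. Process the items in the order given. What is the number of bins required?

bin 1: place 1, 19 left
bin 1: place 14, 5 left
bin 2: place 14, 6 left
bin 3: place 15, 5 left
bin 4: place 15, 5 left
bin 1: place 3, 2 left
bin 5: place 13, 7 left
bin 2: place 6, 0 left
bin 6: place 11, 9 left
bin 1: place 1, 1 left
Final bins: [1,14,3,1] [14,6] [15] [15] [13] [11].

6 bins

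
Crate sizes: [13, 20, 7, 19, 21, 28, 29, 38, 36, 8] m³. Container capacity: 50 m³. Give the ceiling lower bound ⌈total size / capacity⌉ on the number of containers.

Total size = 13 + 20 + 7 + 19 + 21 + 28 + 29 + 38 + 36 + 8 = 219 m³.
⌈219 / 50⌉ = 5.

5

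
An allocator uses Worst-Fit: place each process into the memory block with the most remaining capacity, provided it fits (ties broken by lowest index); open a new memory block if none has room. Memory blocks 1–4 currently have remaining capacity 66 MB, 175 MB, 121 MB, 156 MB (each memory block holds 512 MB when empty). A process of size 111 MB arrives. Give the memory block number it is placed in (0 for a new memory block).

Memory blocks with room: memory block 2 (175 MB), memory block 3 (121 MB), memory block 4 (156 MB).
Most room is memory block 2 with 175 MB free.

2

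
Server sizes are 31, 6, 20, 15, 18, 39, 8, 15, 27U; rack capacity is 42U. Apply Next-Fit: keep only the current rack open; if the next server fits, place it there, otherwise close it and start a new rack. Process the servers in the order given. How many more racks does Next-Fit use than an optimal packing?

Next-Fit: [31,6] [20,15] [18] [39] [8,15] [27] → 6 racks.
Total size 179U; any packing needs at least ⌈179/42⌉ = 5 racks.
An optimal packing achieves that bound: [39] [31,8] [27,15] [20,18] [15,6] → 5 racks.
Excess: 6 − 5 = 1.

1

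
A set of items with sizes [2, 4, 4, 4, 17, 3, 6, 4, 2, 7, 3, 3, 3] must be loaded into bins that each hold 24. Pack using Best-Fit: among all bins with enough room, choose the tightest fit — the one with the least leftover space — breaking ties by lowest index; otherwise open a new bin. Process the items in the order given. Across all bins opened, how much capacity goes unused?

10

Put 2 in bin 1; 22 remain.
Put 4 in bin 1; 18 remain.
Put 4 in bin 1; 14 remain.
Put 4 in bin 1; 10 remain.
Put 17 in bin 2; 7 remain.
Put 3 in bin 2; 4 remain.
Put 6 in bin 1; 4 remain.
Put 4 in bin 1; 0 remain.
Put 2 in bin 2; 2 remain.
Put 7 in bin 3; 17 remain.
Put 3 in bin 3; 14 remain.
Put 3 in bin 3; 11 remain.
Put 3 in bin 3; 8 remain.
3 bins × 24 = 72; used 62; unused 10.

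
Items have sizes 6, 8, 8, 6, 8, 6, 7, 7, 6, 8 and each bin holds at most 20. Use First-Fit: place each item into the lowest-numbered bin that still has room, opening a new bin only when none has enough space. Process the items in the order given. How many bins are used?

Put 6 in bin 1; 14 remain.
Put 8 in bin 1; 6 remain.
Put 8 in bin 2; 12 remain.
Put 6 in bin 1; 0 remain.
Put 8 in bin 2; 4 remain.
Put 6 in bin 3; 14 remain.
Put 7 in bin 3; 7 remain.
Put 7 in bin 3; 0 remain.
Put 6 in bin 4; 14 remain.
Put 8 in bin 4; 6 remain.

4 bins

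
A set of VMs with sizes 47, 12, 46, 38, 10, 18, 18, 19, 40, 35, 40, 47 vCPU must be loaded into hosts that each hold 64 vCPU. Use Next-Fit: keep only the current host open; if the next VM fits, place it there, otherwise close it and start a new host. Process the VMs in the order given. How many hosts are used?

host 1: place 47 vCPU, 17 vCPU left
host 1: place 12 vCPU, 5 vCPU left
host 2: place 46 vCPU, 18 vCPU left
host 3: place 38 vCPU, 26 vCPU left
host 3: place 10 vCPU, 16 vCPU left
host 4: place 18 vCPU, 46 vCPU left
host 4: place 18 vCPU, 28 vCPU left
host 4: place 19 vCPU, 9 vCPU left
host 5: place 40 vCPU, 24 vCPU left
host 6: place 35 vCPU, 29 vCPU left
host 7: place 40 vCPU, 24 vCPU left
host 8: place 47 vCPU, 17 vCPU left
Final hosts: [47,12] [46] [38,10] [18,18,19] [40] [35] [40] [47].

8 hosts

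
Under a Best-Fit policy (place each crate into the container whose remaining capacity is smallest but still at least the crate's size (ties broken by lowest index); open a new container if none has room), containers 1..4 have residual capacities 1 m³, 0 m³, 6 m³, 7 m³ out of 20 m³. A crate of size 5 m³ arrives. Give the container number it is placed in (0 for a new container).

3

Containers with room: container 3 (6 m³), container 4 (7 m³).
Tightest fit is container 3 with 6 m³ free.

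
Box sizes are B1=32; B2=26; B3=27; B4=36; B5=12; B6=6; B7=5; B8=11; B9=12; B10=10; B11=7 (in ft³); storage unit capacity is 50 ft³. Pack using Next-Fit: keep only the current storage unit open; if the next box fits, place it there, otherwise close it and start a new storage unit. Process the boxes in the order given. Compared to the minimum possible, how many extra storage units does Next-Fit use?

Next-Fit: [32] [26] [27] [36,12] [6,5,11,12,10] [7] → 6 storage units.
Total size 184 ft³; any packing needs at least ⌈184/50⌉ = 4 storage units.
An optimal packing achieves that bound: [36,12] [32,12,6] [27,11,10] [26,7,5] → 4 storage units.
Excess: 6 − 4 = 2.

2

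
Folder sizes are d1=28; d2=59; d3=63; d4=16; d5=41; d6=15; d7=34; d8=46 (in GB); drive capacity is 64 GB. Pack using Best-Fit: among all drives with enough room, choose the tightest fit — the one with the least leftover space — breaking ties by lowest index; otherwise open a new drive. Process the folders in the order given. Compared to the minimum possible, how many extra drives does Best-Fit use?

1

Best-Fit: [28,16,15] [59] [63] [41] [34] [46] → 6 drives.
Total size 302 GB; any packing needs at least ⌈302/64⌉ = 5 drives.
An optimal packing achieves that bound: [63] [59] [46,16] [41,15] [34,28] → 5 drives.
Excess: 6 − 5 = 1.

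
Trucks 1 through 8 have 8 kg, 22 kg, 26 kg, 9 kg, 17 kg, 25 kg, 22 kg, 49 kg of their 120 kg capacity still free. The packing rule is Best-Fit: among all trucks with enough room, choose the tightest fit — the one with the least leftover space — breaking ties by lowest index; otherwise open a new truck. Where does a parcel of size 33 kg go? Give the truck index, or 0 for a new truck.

8

Trucks with room: truck 8 (49 kg).
Tightest fit is truck 8 with 49 kg free.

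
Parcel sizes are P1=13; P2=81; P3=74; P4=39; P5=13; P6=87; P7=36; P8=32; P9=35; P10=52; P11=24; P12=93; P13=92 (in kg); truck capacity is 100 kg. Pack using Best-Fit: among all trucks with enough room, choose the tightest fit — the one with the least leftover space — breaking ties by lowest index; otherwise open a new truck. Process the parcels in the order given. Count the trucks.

8

P1 (13 kg) → truck 1 (remaining 87 kg)
P2 (81 kg) → truck 1 (remaining 6 kg)
P3 (74 kg) → truck 2 (remaining 26 kg)
P4 (39 kg) → truck 3 (remaining 61 kg)
P5 (13 kg) → truck 2 (remaining 13 kg)
P6 (87 kg) → truck 4 (remaining 13 kg)
P7 (36 kg) → truck 3 (remaining 25 kg)
P8 (32 kg) → truck 5 (remaining 68 kg)
P9 (35 kg) → truck 5 (remaining 33 kg)
P10 (52 kg) → truck 6 (remaining 48 kg)
P11 (24 kg) → truck 3 (remaining 1 kg)
P12 (93 kg) → truck 7 (remaining 7 kg)
P13 (92 kg) → truck 8 (remaining 8 kg)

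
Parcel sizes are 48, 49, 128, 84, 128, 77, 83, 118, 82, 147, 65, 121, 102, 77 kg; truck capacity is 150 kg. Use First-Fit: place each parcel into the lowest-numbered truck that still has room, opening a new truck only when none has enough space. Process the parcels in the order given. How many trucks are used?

Put 48 kg in truck 1; 102 kg remain.
Put 49 kg in truck 1; 53 kg remain.
Put 128 kg in truck 2; 22 kg remain.
Put 84 kg in truck 3; 66 kg remain.
Put 128 kg in truck 4; 22 kg remain.
Put 77 kg in truck 5; 73 kg remain.
Put 83 kg in truck 6; 67 kg remain.
Put 118 kg in truck 7; 32 kg remain.
Put 82 kg in truck 8; 68 kg remain.
Put 147 kg in truck 9; 3 kg remain.
Put 65 kg in truck 3; 1 kg remain.
Put 121 kg in truck 10; 29 kg remain.
Put 102 kg in truck 11; 48 kg remain.
Put 77 kg in truck 12; 73 kg remain.
Final trucks: [48,49] [128] [84,65] [128] [77] [83] [118] [82] [147] [121] [102] [77].

12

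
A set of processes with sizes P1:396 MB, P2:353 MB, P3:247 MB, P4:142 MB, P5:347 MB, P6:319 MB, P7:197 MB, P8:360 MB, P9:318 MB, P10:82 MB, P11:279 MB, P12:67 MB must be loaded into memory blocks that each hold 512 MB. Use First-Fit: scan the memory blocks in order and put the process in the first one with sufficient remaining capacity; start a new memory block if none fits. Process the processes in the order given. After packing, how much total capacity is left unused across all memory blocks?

989

P1 (396 MB) → memory block 1 (remaining 116 MB)
P2 (353 MB) → memory block 2 (remaining 159 MB)
P3 (247 MB) → memory block 3 (remaining 265 MB)
P4 (142 MB) → memory block 2 (remaining 17 MB)
P5 (347 MB) → memory block 4 (remaining 165 MB)
P6 (319 MB) → memory block 5 (remaining 193 MB)
P7 (197 MB) → memory block 3 (remaining 68 MB)
P8 (360 MB) → memory block 6 (remaining 152 MB)
P9 (318 MB) → memory block 7 (remaining 194 MB)
P10 (82 MB) → memory block 1 (remaining 34 MB)
P11 (279 MB) → memory block 8 (remaining 233 MB)
P12 (67 MB) → memory block 3 (remaining 1 MB)
8 memory blocks × 512 MB = 4096 MB; used 3107 MB; unused 989 MB.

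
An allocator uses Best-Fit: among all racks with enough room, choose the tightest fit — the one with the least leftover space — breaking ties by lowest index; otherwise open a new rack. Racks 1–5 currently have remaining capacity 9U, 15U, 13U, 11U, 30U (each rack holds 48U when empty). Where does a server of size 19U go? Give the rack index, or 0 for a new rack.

5

Racks with room: rack 5 (30U).
Tightest fit is rack 5 with 30U free.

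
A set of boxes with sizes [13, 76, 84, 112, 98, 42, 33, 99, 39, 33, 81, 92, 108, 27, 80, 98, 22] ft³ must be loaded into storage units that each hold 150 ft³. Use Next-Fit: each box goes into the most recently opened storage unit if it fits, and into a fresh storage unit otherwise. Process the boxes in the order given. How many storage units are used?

11

storage unit 1: place 13 ft³, 137 ft³ left
storage unit 1: place 76 ft³, 61 ft³ left
storage unit 2: place 84 ft³, 66 ft³ left
storage unit 3: place 112 ft³, 38 ft³ left
storage unit 4: place 98 ft³, 52 ft³ left
storage unit 4: place 42 ft³, 10 ft³ left
storage unit 5: place 33 ft³, 117 ft³ left
storage unit 5: place 99 ft³, 18 ft³ left
storage unit 6: place 39 ft³, 111 ft³ left
storage unit 6: place 33 ft³, 78 ft³ left
storage unit 7: place 81 ft³, 69 ft³ left
storage unit 8: place 92 ft³, 58 ft³ left
storage unit 9: place 108 ft³, 42 ft³ left
storage unit 9: place 27 ft³, 15 ft³ left
storage unit 10: place 80 ft³, 70 ft³ left
storage unit 11: place 98 ft³, 52 ft³ left
storage unit 11: place 22 ft³, 30 ft³ left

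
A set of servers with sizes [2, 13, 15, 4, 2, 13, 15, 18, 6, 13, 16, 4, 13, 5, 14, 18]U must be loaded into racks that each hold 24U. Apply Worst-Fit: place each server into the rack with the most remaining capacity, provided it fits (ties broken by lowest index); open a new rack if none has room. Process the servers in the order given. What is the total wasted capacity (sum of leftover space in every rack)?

Put 2U in rack 1; 22U remain.
Put 13U in rack 1; 9U remain.
Put 15U in rack 2; 9U remain.
Put 4U in rack 1; 5U remain.
Put 2U in rack 2; 7U remain.
Put 13U in rack 3; 11U remain.
Put 15U in rack 4; 9U remain.
Put 18U in rack 5; 6U remain.
Put 6U in rack 3; 5U remain.
Put 13U in rack 6; 11U remain.
Put 16U in rack 7; 8U remain.
Put 4U in rack 6; 7U remain.
Put 13U in rack 8; 11U remain.
Put 5U in rack 8; 6U remain.
Put 14U in rack 9; 10U remain.
Put 18U in rack 10; 6U remain.
10 racks × 24U = 240U; used 171U; unused 69U.

69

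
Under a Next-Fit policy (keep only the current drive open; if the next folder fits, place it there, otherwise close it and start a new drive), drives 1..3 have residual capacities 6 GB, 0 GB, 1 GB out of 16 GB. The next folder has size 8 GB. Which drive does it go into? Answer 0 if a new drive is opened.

Next-Fit only looks at drive 3, which has 1 GB free.
8 GB does not fit, so a new drive is opened.

0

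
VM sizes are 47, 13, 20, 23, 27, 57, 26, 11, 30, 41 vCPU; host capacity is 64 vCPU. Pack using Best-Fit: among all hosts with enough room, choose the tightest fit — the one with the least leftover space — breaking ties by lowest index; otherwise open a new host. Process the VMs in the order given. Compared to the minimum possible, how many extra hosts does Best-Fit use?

Best-Fit: [47,13] [20,23] [27,26,11] [57] [30] [41] → 6 hosts.
Total size 295 vCPU; any packing needs at least ⌈295/64⌉ = 5 hosts.
An optimal packing achieves that bound: [57] [47,13] [41,23] [30,27] [26,20,11] → 5 hosts.
Excess: 6 − 5 = 1.

1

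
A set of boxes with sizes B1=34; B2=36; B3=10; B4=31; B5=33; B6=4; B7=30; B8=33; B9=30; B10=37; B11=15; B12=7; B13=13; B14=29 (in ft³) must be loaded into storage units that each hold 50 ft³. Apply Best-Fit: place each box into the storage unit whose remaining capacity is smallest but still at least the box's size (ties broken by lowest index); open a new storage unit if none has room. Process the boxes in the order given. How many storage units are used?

Put B1 (34 ft³) in storage unit 1; 16 ft³ remain.
Put B2 (36 ft³) in storage unit 2; 14 ft³ remain.
Put B3 (10 ft³) in storage unit 2; 4 ft³ remain.
Put B4 (31 ft³) in storage unit 3; 19 ft³ remain.
Put B5 (33 ft³) in storage unit 4; 17 ft³ remain.
Put B6 (4 ft³) in storage unit 2; 0 ft³ remain.
Put B7 (30 ft³) in storage unit 5; 20 ft³ remain.
Put B8 (33 ft³) in storage unit 6; 17 ft³ remain.
Put B9 (30 ft³) in storage unit 7; 20 ft³ remain.
Put B10 (37 ft³) in storage unit 8; 13 ft³ remain.
Put B11 (15 ft³) in storage unit 1; 1 ft³ remain.
Put B12 (7 ft³) in storage unit 8; 6 ft³ remain.
Put B13 (13 ft³) in storage unit 4; 4 ft³ remain.
Put B14 (29 ft³) in storage unit 9; 21 ft³ remain.
Final storage units: [34,15] [36,10,4] [31] [33,13] [30] [33] [30] [37,7] [29].

9 storage units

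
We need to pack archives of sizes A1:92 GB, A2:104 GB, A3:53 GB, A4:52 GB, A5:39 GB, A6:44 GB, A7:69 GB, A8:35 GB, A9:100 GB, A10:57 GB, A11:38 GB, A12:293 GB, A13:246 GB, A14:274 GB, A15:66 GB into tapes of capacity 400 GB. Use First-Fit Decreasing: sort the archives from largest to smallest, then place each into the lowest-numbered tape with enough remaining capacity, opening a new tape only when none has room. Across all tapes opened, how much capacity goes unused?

38

Sorted descending: 293, 274, 246, 104, 100, 92, 69, 66, 57, 53, 52, 44, 39, 38, 35.
tape 1: place 293 GB, 107 GB left
tape 2: place 274 GB, 126 GB left
tape 3: place 246 GB, 154 GB left
tape 1: place 104 GB, 3 GB left
tape 2: place 100 GB, 26 GB left
tape 3: place 92 GB, 62 GB left
tape 4: place 69 GB, 331 GB left
tape 4: place 66 GB, 265 GB left
tape 3: place 57 GB, 5 GB left
tape 4: place 53 GB, 212 GB left
tape 4: place 52 GB, 160 GB left
tape 4: place 44 GB, 116 GB left
tape 4: place 39 GB, 77 GB left
tape 4: place 38 GB, 39 GB left
tape 4: place 35 GB, 4 GB left
4 tapes × 400 GB = 1600 GB; used 1562 GB; unused 38 GB.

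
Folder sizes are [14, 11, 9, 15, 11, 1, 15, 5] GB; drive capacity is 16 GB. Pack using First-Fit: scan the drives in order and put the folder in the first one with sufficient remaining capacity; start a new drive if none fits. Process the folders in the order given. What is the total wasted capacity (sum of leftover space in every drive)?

14 GB → drive 1 (remaining 2 GB)
11 GB → drive 2 (remaining 5 GB)
9 GB → drive 3 (remaining 7 GB)
15 GB → drive 4 (remaining 1 GB)
11 GB → drive 5 (remaining 5 GB)
1 GB → drive 1 (remaining 1 GB)
15 GB → drive 6 (remaining 1 GB)
5 GB → drive 2 (remaining 0 GB)
6 drives × 16 GB = 96 GB; used 81 GB; unused 15 GB.

15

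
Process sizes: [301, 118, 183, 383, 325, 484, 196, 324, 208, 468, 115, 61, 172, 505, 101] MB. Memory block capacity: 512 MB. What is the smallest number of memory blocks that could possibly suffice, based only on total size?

8 memory blocks

Total size = 301 + 118 + 183 + 383 + 325 + 484 + 196 + 324 + 208 + 468 + 115 + 61 + 172 + 505 + 101 = 3944 MB.
⌈3944 / 512⌉ = 8.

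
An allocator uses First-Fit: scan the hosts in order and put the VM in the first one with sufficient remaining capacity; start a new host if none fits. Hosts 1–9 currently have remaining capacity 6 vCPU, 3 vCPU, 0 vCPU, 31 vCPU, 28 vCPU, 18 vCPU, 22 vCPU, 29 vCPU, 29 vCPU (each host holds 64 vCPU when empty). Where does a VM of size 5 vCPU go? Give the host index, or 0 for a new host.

Hosts with room: host 1 (6 vCPU), host 4 (31 vCPU), host 5 (28 vCPU), host 6 (18 vCPU), host 7 (22 vCPU), host 8 (29 vCPU), host 9 (29 vCPU).
The first with room is host 1.

1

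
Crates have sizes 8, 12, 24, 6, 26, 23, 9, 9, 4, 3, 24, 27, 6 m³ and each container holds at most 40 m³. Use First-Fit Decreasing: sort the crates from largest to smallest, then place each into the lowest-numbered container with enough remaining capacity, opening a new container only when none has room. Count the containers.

Sorted descending: 27, 26, 24, 24, 23, 12, 9, 9, 8, 6, 6, 4, 3.
container 1: place 27 m³, 13 m³ left
container 2: place 26 m³, 14 m³ left
container 3: place 24 m³, 16 m³ left
container 4: place 24 m³, 16 m³ left
container 5: place 23 m³, 17 m³ left
container 1: place 12 m³, 1 m³ left
container 2: place 9 m³, 5 m³ left
container 3: place 9 m³, 7 m³ left
container 4: place 8 m³, 8 m³ left
container 3: place 6 m³, 1 m³ left
container 4: place 6 m³, 2 m³ left
container 2: place 4 m³, 1 m³ left
container 5: place 3 m³, 14 m³ left
Final containers: [27,12] [26,9,4] [24,9,6] [24,8,6] [23,3].

5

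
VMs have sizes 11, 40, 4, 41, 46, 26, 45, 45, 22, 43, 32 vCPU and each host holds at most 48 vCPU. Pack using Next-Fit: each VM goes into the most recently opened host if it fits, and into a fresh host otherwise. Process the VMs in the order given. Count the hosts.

10

11 vCPU → host 1 (remaining 37 vCPU)
40 vCPU → host 2 (remaining 8 vCPU)
4 vCPU → host 2 (remaining 4 vCPU)
41 vCPU → host 3 (remaining 7 vCPU)
46 vCPU → host 4 (remaining 2 vCPU)
26 vCPU → host 5 (remaining 22 vCPU)
45 vCPU → host 6 (remaining 3 vCPU)
45 vCPU → host 7 (remaining 3 vCPU)
22 vCPU → host 8 (remaining 26 vCPU)
43 vCPU → host 9 (remaining 5 vCPU)
32 vCPU → host 10 (remaining 16 vCPU)
Final hosts: [11] [40,4] [41] [46] [26] [45] [45] [22] [43] [32].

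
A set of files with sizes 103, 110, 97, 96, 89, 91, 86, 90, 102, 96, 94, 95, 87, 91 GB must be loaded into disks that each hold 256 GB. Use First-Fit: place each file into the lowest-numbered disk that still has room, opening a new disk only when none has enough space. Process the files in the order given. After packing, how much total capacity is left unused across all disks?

Put 103 GB in disk 1; 153 GB remain.
Put 110 GB in disk 1; 43 GB remain.
Put 97 GB in disk 2; 159 GB remain.
Put 96 GB in disk 2; 63 GB remain.
Put 89 GB in disk 3; 167 GB remain.
Put 91 GB in disk 3; 76 GB remain.
Put 86 GB in disk 4; 170 GB remain.
Put 90 GB in disk 4; 80 GB remain.
Put 102 GB in disk 5; 154 GB remain.
Put 96 GB in disk 5; 58 GB remain.
Put 94 GB in disk 6; 162 GB remain.
Put 95 GB in disk 6; 67 GB remain.
Put 87 GB in disk 7; 169 GB remain.
Put 91 GB in disk 7; 78 GB remain.
7 disks × 256 GB = 1792 GB; used 1327 GB; unused 465 GB.

465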